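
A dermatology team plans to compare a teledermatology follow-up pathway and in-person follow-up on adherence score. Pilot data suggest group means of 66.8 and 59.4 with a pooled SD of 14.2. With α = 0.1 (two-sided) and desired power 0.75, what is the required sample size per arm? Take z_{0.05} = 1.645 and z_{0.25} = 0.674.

Cohen's d = |M₁ − M₂| / SD_pooled = |66.8 − 59.4| / 14.2 = 7.4 / 14.2 = 0.521.
For two independent groups with equal n: n = 2·((z_{α/2} + z_β) / d)².
z_{α/2} + z_β = 1.645 + 0.674 = 2.319.
n = 2 × (2.319 / 0.521)² = 2 × 4.451² = 2 × 19.81 = 39.6.
Round up to the next whole participant.

n = 40 per group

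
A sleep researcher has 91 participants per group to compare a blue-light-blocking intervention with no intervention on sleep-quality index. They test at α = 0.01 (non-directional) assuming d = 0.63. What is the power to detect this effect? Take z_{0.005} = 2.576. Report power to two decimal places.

power ≈ 0.95

For two equal groups, power = Φ(d·√(n/2) − z_{α/2}).
d·√(n/2) = 0.63 × √(91/2) = 0.63 × 6.745 = 4.250.
z_β = 4.250 − 2.576 = 1.674.
Power = Φ(1.674) = 0.953.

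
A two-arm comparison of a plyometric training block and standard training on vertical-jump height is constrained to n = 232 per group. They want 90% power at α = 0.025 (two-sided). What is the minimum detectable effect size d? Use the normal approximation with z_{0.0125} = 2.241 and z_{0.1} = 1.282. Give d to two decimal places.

For two independent groups of n = 232 each: d_min = (z_{α/2} + z_β)·√(2/n).
z-sum = 2.241 + 1.282 = 3.523.
d_min = 3.523 × √(2/232) = 3.523 × 0.0928 = 0.327.

d_min ≈ 0.33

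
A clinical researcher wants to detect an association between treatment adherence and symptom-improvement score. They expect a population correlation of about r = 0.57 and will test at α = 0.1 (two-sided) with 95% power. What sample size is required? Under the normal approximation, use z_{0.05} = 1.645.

Fisher's z: C = ½·ln((1+r)/(1−r)) = ½·ln(3.6512) = 0.6475.
n = ((z_{α/2} + z_β)/C)² + 3.
(1.645 + 1.645) / 0.6475 = 3.290 / 0.6475 = 5.081.
n = 5.081² + 3 = 25.82 + 3 = 28.8.
Round up.

n = 29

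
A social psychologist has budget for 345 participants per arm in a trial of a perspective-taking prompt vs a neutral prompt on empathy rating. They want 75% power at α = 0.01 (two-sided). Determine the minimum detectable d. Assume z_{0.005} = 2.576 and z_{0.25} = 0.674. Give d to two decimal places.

d_min ≈ 0.25

For two independent groups of n = 345 each: d_min = (z_{α/2} + z_β)·√(2/n).
z-sum = 2.576 + 0.674 = 3.250.
d_min = 3.250 × √(2/345) = 3.250 × 0.0761 = 0.247.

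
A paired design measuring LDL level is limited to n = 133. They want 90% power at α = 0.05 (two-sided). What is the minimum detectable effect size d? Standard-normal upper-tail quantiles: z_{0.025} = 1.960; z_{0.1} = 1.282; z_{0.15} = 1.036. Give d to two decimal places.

d_min ≈ 0.28

For a single sample (or paired design) of n = 133: d_min = (z_{α/2} + z_β)/√n.
z-sum = 1.960 + 1.282 = 3.242.
d_min = 3.242 / √133 = 3.242 / 11.533 = 0.281.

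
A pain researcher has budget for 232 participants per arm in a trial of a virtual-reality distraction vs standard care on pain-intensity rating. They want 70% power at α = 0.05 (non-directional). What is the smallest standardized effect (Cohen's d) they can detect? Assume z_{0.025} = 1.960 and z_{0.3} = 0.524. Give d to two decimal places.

For two independent groups of n = 232 each: d_min = (z_{α/2} + z_β)·√(2/n).
z-sum = 1.960 + 0.524 = 2.484.
d_min = 2.484 × √(2/232) = 2.484 × 0.0928 = 0.231.

d_min ≈ 0.23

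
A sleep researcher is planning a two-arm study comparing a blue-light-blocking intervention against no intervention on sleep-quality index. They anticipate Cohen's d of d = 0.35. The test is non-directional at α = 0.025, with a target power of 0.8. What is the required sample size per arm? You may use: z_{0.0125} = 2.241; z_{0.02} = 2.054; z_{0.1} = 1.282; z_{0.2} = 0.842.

For two independent groups with equal n: n = 2·((z_{α/2} + z_β) / d)².
z_{α/2} + z_β = 2.241 + 0.842 = 3.083.
n = 2 × (3.083 / 0.35)² = 2 × 8.809² = 2 × 77.59 = 155.2.
Round up to the next whole participant.

n = 156 per group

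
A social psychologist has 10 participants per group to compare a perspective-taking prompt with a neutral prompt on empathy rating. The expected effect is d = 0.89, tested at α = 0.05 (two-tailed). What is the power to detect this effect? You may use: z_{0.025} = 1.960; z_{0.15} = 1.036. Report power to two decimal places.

power ≈ 0.51

For two equal groups, power = Φ(d·√(n/2) − z_{α/2}).
d·√(n/2) = 0.89 × √(10/2) = 0.89 × 2.236 = 1.990.
z_β = 1.990 − 1.960 = 0.030.
Power = Φ(0.030) = 0.512.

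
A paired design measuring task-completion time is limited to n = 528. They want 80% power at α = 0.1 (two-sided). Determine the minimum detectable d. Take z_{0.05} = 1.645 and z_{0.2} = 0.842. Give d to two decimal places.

d_min ≈ 0.11

For a single sample (or paired design) of n = 528: d_min = (z_{α/2} + z_β)/√n.
z-sum = 1.645 + 0.842 = 2.487.
d_min = 2.487 / √528 = 2.487 / 22.978 = 0.108.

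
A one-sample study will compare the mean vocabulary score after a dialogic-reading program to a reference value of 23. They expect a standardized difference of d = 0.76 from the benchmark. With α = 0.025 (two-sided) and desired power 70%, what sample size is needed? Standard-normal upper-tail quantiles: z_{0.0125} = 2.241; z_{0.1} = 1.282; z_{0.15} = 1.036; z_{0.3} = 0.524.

For a one-sample test: n = ((z_{α/2} + z_β) / d)².
z_{α/2} + z_β = 2.241 + 0.524 = 2.765.
n = (2.765 / 0.76)² = 3.638² = 13.24.
Round up.

n = 14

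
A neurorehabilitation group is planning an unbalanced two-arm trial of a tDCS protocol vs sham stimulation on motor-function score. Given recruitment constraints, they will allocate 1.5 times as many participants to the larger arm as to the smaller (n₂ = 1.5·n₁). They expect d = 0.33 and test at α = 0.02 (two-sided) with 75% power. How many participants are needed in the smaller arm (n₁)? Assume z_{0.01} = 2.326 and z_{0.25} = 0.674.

With allocation ratio k = n₂/n₁ = 1.5, Var(x̄₁−x̄₂) = σ²(1/n₁ + 1/(k·n₁)) = σ²·(k+1)/(k·n₁).
So n₁ = (1 + 1/k)·((z_{α/2} + z_β)/d)² = 1.667 × (3.000/0.33)².
n₁ = 1.667 × 82.64 = 137.7.
Round up: n₁ = 138, giving n₂ = 1.5 × 138 = 207.

n₁ = 138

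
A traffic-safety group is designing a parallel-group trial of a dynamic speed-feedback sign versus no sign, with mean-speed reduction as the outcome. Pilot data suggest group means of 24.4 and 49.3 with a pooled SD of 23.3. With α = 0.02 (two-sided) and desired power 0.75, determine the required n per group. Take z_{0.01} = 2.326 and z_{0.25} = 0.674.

n = 16 per group

Cohen's d = |M₁ − M₂| / SD_pooled = |24.4 − 49.3| / 23.3 = 24.9 / 23.3 = 1.069.
For two independent groups with equal n: n = 2·((z_{α/2} + z_β) / d)².
z_{α/2} + z_β = 2.326 + 0.674 = 3.000.
n = 2 × (3.000 / 1.069)² = 2 × 2.806² = 2 × 7.88 = 15.8.
Round up to the next whole participant.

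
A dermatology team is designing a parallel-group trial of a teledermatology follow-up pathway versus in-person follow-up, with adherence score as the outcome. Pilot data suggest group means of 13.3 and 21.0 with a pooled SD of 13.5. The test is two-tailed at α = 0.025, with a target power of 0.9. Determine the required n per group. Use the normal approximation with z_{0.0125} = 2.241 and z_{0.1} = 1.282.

n = 77 per group

Cohen's d = |M₁ − M₂| / SD_pooled = |13.3 − 21.0| / 13.5 = 7.7 / 13.5 = 0.570.
For two independent groups with equal n: n = 2·((z_{α/2} + z_β) / d)².
z_{α/2} + z_β = 2.241 + 1.282 = 3.523.
n = 2 × (3.523 / 0.570)² = 2 × 6.181² = 2 × 38.20 = 76.4.
Round up to the next whole participant.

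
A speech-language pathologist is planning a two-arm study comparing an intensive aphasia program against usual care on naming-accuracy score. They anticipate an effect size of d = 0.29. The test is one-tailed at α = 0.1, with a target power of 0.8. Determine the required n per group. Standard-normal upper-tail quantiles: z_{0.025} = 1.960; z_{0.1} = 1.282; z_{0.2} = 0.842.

For two independent groups with equal n: n = 2·((z_{α} + z_β) / d)².
z_{α} + z_β = 1.282 + 0.842 = 2.124.
n = 2 × (2.124 / 0.29)² = 2 × 7.324² = 2 × 53.64 = 107.3.
Round up to the next whole participant.

n = 108 per group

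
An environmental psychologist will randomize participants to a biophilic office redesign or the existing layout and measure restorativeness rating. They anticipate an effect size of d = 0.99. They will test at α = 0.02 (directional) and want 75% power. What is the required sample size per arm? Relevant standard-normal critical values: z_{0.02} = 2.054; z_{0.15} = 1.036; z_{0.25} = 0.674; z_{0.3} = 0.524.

n = 16 per group

For two independent groups with equal n: n = 2·((z_{α} + z_β) / d)².
z_{α} + z_β = 2.054 + 0.674 = 2.728.
n = 2 × (2.728 / 0.99)² = 2 × 2.756² = 2 × 7.59 = 15.2.
Round up to the next whole participant.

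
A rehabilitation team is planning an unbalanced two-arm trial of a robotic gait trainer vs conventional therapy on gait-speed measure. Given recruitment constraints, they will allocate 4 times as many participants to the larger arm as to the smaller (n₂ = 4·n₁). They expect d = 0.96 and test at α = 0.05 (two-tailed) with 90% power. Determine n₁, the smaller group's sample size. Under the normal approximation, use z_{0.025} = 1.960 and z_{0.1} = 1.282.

n₁ = 15

With allocation ratio k = n₂/n₁ = 4, Var(x̄₁−x̄₂) = σ²(1/n₁ + 1/(k·n₁)) = σ²·(k+1)/(k·n₁).
So n₁ = (1 + 1/k)·((z_{α/2} + z_β)/d)² = 1.250 × (3.242/0.96)².
n₁ = 1.250 × 11.40 = 14.3.
Round up: n₁ = 15, giving n₂ = 4 × 15 = 60.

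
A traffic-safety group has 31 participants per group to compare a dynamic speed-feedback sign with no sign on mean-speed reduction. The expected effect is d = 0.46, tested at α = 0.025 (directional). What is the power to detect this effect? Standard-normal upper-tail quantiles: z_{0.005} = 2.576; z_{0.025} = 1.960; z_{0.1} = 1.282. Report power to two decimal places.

power ≈ 0.44

For two equal groups, power = Φ(d·√(n/2) − z_{α}).
d·√(n/2) = 0.46 × √(31/2) = 0.46 × 3.937 = 1.811.
z_β = 1.811 − 1.960 = -0.149.
Power = Φ(-0.149) = 0.441.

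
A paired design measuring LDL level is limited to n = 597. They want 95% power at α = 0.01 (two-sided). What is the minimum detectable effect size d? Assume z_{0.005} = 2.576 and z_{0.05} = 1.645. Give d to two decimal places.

For a single sample (or paired design) of n = 597: d_min = (z_{α/2} + z_β)/√n.
z-sum = 2.576 + 1.645 = 4.221.
d_min = 4.221 / √597 = 4.221 / 24.434 = 0.173.

d_min ≈ 0.17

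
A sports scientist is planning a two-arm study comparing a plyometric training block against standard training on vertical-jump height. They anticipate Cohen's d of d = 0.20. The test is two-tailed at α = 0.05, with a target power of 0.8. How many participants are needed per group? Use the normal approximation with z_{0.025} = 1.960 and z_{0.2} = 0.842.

n = 393 per group

For two independent groups with equal n: n = 2·((z_{α/2} + z_β) / d)².
z_{α/2} + z_β = 1.960 + 0.842 = 2.802.
n = 2 × (2.802 / 0.20)² = 2 × 14.010² = 2 × 196.28 = 392.6.
Round up to the next whole participant.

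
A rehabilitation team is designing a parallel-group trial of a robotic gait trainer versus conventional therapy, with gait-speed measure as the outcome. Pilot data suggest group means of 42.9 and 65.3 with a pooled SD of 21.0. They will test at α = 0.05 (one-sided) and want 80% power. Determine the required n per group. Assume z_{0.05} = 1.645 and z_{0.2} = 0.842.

n = 11 per group

Cohen's d = |M₁ − M₂| / SD_pooled = |42.9 − 65.3| / 21.0 = 22.4 / 21.0 = 1.067.
For two independent groups with equal n: n = 2·((z_{α} + z_β) / d)².
z_{α} + z_β = 1.645 + 0.842 = 2.487.
n = 2 × (2.487 / 1.067)² = 2 × 2.331² = 2 × 5.43 = 10.9.
Round up to the next whole participant.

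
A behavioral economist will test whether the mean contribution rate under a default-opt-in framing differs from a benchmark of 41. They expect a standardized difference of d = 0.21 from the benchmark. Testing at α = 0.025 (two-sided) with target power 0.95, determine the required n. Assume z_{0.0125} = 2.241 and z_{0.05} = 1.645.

n = 343

For a one-sample test: n = ((z_{α/2} + z_β) / d)².
z_{α/2} + z_β = 2.241 + 1.645 = 3.886.
n = (3.886 / 0.21)² = 18.505² = 342.43.
Round up.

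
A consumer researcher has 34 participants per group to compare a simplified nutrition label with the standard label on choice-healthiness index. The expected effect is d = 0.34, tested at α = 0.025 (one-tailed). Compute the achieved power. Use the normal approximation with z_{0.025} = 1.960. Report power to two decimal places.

For two equal groups, power = Φ(d·√(n/2) − z_{α}).
d·√(n/2) = 0.34 × √(34/2) = 0.34 × 4.123 = 1.402.
z_β = 1.402 − 1.960 = -0.558.
Power = Φ(-0.558) = 0.288.

power ≈ 0.29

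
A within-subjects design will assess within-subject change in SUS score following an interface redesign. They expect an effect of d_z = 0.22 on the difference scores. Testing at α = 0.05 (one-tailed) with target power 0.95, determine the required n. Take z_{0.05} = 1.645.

n = 224 pairs

For a paired (one-sample on differences) test: n = ((z_{α} + z_β) / d)².
z_{α} + z_β = 1.645 + 1.645 = 3.290.
n = (3.290 / 0.22)² = 14.955² = 223.64.
Round up.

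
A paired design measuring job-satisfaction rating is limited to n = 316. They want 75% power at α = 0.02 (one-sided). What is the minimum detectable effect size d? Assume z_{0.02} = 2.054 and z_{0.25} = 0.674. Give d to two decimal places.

For a single sample (or paired design) of n = 316: d_min = (z_{α} + z_β)/√n.
z-sum = 2.054 + 0.674 = 2.728.
d_min = 2.728 / √316 = 2.728 / 17.776 = 0.153.

d_min ≈ 0.15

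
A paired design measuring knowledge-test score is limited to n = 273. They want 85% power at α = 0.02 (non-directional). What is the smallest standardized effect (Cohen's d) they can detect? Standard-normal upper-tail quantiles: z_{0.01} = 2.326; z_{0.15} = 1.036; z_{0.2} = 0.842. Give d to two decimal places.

d_min ≈ 0.20

For a single sample (or paired design) of n = 273: d_min = (z_{α/2} + z_β)/√n.
z-sum = 2.326 + 1.036 = 3.362.
d_min = 3.362 / √273 = 3.362 / 16.523 = 0.203.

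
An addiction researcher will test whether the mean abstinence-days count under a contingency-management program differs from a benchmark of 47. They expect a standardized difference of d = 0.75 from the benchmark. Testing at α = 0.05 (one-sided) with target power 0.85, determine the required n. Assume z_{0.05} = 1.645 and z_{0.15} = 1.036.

n = 13

For a one-sample test: n = ((z_{α} + z_β) / d)².
z_{α} + z_β = 1.645 + 1.036 = 2.681.
n = (2.681 / 0.75)² = 3.575² = 12.78.
Round up.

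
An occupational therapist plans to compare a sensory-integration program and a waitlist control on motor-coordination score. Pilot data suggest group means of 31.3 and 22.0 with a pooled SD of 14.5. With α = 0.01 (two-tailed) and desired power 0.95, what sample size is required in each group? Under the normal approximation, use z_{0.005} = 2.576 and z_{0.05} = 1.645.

n = 87 per group

Cohen's d = |M₁ − M₂| / SD_pooled = |31.3 − 22.0| / 14.5 = 9.3 / 14.5 = 0.641.
For two independent groups with equal n: n = 2·((z_{α/2} + z_β) / d)².
z_{α/2} + z_β = 2.576 + 1.645 = 4.221.
n = 2 × (4.221 / 0.641)² = 2 × 6.585² = 2 × 43.36 = 86.7.
Round up to the next whole participant.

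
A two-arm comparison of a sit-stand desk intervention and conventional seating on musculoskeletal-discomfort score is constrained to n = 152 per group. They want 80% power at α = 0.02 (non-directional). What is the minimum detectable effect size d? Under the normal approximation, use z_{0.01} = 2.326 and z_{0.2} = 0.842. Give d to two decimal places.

For two independent groups of n = 152 each: d_min = (z_{α/2} + z_β)·√(2/n).
z-sum = 2.326 + 0.842 = 3.168.
d_min = 3.168 × √(2/152) = 3.168 × 0.1147 = 0.363.

d_min ≈ 0.36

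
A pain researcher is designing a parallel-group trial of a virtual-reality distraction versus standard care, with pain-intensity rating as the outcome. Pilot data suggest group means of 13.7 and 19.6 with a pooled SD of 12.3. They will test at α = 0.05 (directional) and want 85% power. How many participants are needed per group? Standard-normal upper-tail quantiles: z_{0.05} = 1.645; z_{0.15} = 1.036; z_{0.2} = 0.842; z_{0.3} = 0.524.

Cohen's d = |M₁ − M₂| / SD_pooled = |13.7 − 19.6| / 12.3 = 5.9 / 12.3 = 0.480.
For two independent groups with equal n: n = 2·((z_{α} + z_β) / d)².
z_{α} + z_β = 1.645 + 1.036 = 2.681.
n = 2 × (2.681 / 0.480)² = 2 × 5.585² = 2 × 31.20 = 62.4.
Round up to the next whole participant.

n = 63 per group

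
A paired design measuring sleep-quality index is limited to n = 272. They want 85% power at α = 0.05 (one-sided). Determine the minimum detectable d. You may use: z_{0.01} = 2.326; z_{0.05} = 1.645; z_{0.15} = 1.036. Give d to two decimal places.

d_min ≈ 0.16

For a single sample (or paired design) of n = 272: d_min = (z_{α} + z_β)/√n.
z-sum = 1.645 + 1.036 = 2.681.
d_min = 2.681 / √272 = 2.681 / 16.492 = 0.163.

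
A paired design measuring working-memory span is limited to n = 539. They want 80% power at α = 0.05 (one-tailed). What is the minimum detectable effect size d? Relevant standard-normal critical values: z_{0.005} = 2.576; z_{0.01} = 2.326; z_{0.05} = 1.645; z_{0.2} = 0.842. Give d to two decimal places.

d_min ≈ 0.11

For a single sample (or paired design) of n = 539: d_min = (z_{α} + z_β)/√n.
z-sum = 1.645 + 0.842 = 2.487.
d_min = 2.487 / √539 = 2.487 / 23.216 = 0.107.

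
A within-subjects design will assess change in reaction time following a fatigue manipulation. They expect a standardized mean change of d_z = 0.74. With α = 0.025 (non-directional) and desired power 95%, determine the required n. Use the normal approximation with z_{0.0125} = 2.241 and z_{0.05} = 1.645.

For a paired (one-sample on differences) test: n = ((z_{α/2} + z_β) / d)².
z_{α/2} + z_β = 2.241 + 1.645 = 3.886.
n = (3.886 / 0.74)² = 5.251² = 27.58.
Round up.

n = 28 pairs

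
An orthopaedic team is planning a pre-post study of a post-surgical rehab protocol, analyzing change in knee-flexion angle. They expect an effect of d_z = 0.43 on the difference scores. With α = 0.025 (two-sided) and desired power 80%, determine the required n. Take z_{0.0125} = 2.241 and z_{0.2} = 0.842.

For a paired (one-sample on differences) test: n = ((z_{α/2} + z_β) / d)².
z_{α/2} + z_β = 2.241 + 0.842 = 3.083.
n = (3.083 / 0.43)² = 7.170² = 51.41.
Round up.

n = 52 pairs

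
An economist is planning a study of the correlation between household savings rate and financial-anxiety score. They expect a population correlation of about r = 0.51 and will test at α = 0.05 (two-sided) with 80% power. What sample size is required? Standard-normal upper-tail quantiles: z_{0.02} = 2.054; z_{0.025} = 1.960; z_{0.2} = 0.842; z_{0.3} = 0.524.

n = 28

Fisher's z: C = ½·ln((1+r)/(1−r)) = ½·ln(3.0816) = 0.5627.
n = ((z_{α/2} + z_β)/C)² + 3.
(1.960 + 0.842) / 0.5627 = 2.802 / 0.5627 = 4.980.
n = 4.980² + 3 = 24.80 + 3 = 27.8.
Round up.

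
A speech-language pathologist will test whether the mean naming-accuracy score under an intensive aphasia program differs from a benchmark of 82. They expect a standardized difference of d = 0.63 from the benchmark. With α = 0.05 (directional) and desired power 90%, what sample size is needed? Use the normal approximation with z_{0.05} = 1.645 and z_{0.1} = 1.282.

n = 22

For a one-sample test: n = ((z_{α} + z_β) / d)².
z_{α} + z_β = 1.645 + 1.282 = 2.927.
n = (2.927 / 0.63)² = 4.646² = 21.59.
Round up.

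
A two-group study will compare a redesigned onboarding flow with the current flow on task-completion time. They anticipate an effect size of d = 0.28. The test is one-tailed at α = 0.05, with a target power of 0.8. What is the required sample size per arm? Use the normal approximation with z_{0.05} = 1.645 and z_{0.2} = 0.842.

For two independent groups with equal n: n = 2·((z_{α} + z_β) / d)².
z_{α} + z_β = 1.645 + 0.842 = 2.487.
n = 2 × (2.487 / 0.28)² = 2 × 8.882² = 2 × 78.89 = 157.8.
Round up to the next whole participant.

n = 158 per group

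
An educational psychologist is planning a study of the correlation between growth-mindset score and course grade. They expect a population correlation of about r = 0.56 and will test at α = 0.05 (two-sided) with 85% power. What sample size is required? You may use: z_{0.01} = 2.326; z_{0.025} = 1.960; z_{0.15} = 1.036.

n = 26

Fisher's z: C = ½·ln((1+r)/(1−r)) = ½·ln(3.5455) = 0.6328.
n = ((z_{α/2} + z_β)/C)² + 3.
(1.960 + 1.036) / 0.6328 = 2.996 / 0.6328 = 4.735.
n = 4.735² + 3 = 22.42 + 3 = 25.4.
Round up.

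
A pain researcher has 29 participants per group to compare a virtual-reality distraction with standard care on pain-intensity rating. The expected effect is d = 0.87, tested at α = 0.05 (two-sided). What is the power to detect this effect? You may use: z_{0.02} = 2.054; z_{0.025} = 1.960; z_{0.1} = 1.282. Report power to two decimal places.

power ≈ 0.91

For two equal groups, power = Φ(d·√(n/2) − z_{α/2}).
d·√(n/2) = 0.87 × √(29/2) = 0.87 × 3.808 = 3.313.
z_β = 3.313 − 1.960 = 1.353.
Power = Φ(1.353) = 0.912.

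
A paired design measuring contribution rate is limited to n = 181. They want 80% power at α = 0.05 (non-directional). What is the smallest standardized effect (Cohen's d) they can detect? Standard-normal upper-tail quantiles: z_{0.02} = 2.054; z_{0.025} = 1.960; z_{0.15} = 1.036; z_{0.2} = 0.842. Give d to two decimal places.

For a single sample (or paired design) of n = 181: d_min = (z_{α/2} + z_β)/√n.
z-sum = 1.960 + 0.842 = 2.802.
d_min = 2.802 / √181 = 2.802 / 13.454 = 0.208.

d_min ≈ 0.21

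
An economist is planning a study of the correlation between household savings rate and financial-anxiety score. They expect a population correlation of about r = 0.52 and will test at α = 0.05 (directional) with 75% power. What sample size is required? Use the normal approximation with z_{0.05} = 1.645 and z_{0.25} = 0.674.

Fisher's z: C = ½·ln((1+r)/(1−r)) = ½·ln(3.1667) = 0.5763.
n = ((z_{α} + z_β)/C)² + 3.
(1.645 + 0.674) / 0.5763 = 2.319 / 0.5763 = 4.024.
n = 4.024² + 3 = 16.19 + 3 = 19.2.
Round up.

n = 20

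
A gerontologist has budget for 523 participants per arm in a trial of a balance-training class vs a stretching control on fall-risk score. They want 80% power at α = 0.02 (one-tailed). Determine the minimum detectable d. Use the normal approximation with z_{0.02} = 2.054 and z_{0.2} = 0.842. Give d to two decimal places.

d_min ≈ 0.18

For two independent groups of n = 523 each: d_min = (z_{α} + z_β)·√(2/n).
z-sum = 2.054 + 0.842 = 2.896.
d_min = 2.896 × √(2/523) = 2.896 × 0.0618 = 0.179.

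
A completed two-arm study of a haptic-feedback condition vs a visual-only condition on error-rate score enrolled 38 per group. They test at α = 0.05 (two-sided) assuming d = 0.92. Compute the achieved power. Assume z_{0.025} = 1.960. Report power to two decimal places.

power ≈ 0.98

For two equal groups, power = Φ(d·√(n/2) − z_{α/2}).
d·√(n/2) = 0.92 × √(38/2) = 0.92 × 4.359 = 4.010.
z_β = 4.010 − 1.960 = 2.050.
Power = Φ(2.050) = 0.980.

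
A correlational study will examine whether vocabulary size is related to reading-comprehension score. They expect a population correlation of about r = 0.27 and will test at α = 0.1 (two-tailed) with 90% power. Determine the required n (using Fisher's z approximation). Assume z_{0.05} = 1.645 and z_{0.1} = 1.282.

Fisher's z: C = ½·ln((1+r)/(1−r)) = ½·ln(1.7397) = 0.2769.
n = ((z_{α/2} + z_β)/C)² + 3.
(1.645 + 1.282) / 0.2769 = 2.927 / 0.2769 = 10.571.
n = 10.571² + 3 = 111.74 + 3 = 114.7.
Round up.

n = 115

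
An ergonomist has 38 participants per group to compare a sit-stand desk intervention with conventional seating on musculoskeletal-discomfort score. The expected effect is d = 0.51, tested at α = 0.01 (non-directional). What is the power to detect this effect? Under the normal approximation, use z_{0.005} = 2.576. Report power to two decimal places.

For two equal groups, power = Φ(d·√(n/2) − z_{α/2}).
d·√(n/2) = 0.51 × √(38/2) = 0.51 × 4.359 = 2.223.
z_β = 2.223 − 2.576 = -0.353.
Power = Φ(-0.353) = 0.362.

power ≈ 0.36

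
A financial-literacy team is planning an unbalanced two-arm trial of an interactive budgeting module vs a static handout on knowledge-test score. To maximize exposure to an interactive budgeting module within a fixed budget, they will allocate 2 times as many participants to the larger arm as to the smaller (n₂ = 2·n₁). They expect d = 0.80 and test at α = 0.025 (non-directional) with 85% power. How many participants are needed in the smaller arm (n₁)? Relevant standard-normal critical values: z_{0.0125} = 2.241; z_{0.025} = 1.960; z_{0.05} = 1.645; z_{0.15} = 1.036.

With allocation ratio k = n₂/n₁ = 2, Var(x̄₁−x̄₂) = σ²(1/n₁ + 1/(k·n₁)) = σ²·(k+1)/(k·n₁).
So n₁ = (1 + 1/k)·((z_{α/2} + z_β)/d)² = 1.500 × (3.277/0.80)².
n₁ = 1.500 × 16.78 = 25.2.
Round up: n₁ = 26, giving n₂ = 2 × 26 = 52.

n₁ = 26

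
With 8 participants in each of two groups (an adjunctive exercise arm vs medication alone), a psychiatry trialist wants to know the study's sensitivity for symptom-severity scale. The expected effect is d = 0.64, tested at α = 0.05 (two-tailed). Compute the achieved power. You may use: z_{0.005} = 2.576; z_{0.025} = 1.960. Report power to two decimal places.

For two equal groups, power = Φ(d·√(n/2) − z_{α/2}).
d·√(n/2) = 0.64 × √(8/2) = 0.64 × 2.000 = 1.280.
z_β = 1.280 − 1.960 = -0.680.
Power = Φ(-0.680) = 0.248.

power ≈ 0.25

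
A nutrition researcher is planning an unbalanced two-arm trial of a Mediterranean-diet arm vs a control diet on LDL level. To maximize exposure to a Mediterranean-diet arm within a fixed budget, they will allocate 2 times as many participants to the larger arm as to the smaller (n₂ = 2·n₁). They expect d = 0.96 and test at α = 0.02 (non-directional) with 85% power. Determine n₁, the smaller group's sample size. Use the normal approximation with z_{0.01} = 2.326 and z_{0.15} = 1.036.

n₁ = 19

With allocation ratio k = n₂/n₁ = 2, Var(x̄₁−x̄₂) = σ²(1/n₁ + 1/(k·n₁)) = σ²·(k+1)/(k·n₁).
So n₁ = (1 + 1/k)·((z_{α/2} + z_β)/d)² = 1.500 × (3.362/0.96)².
n₁ = 1.500 × 12.26 = 18.4.
Round up: n₁ = 19, giving n₂ = 2 × 19 = 38.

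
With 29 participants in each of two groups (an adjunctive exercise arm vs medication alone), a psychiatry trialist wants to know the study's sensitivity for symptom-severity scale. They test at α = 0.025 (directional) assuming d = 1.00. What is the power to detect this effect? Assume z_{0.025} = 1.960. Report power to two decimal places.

For two equal groups, power = Φ(d·√(n/2) − z_{α}).
d·√(n/2) = 1.00 × √(29/2) = 1.00 × 3.808 = 3.808.
z_β = 3.808 − 1.960 = 1.848.
Power = Φ(1.848) = 0.968.

power ≈ 0.97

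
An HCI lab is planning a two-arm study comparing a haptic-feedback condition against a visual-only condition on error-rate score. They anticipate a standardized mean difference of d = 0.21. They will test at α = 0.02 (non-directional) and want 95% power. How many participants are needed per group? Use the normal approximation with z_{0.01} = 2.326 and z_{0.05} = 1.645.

n = 716 per group

For two independent groups with equal n: n = 2·((z_{α/2} + z_β) / d)².
z_{α/2} + z_β = 2.326 + 1.645 = 3.971.
n = 2 × (3.971 / 0.21)² = 2 × 18.910² = 2 × 357.57 = 715.1.
Round up to the next whole participant.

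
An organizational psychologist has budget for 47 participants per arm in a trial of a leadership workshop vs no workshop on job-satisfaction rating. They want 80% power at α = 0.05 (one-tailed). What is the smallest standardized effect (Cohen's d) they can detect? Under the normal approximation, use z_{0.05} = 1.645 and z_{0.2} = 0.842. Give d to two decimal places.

d_min ≈ 0.51

For two independent groups of n = 47 each: d_min = (z_{α} + z_β)·√(2/n).
z-sum = 1.645 + 0.842 = 2.487.
d_min = 2.487 × √(2/47) = 2.487 × 0.2063 = 0.513.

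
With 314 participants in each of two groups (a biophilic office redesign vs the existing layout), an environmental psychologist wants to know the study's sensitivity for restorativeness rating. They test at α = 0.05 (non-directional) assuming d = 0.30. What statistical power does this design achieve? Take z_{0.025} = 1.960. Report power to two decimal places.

power ≈ 0.96

For two equal groups, power = Φ(d·√(n/2) − z_{α/2}).
d·√(n/2) = 0.30 × √(314/2) = 0.30 × 12.530 = 3.759.
z_β = 3.759 − 1.960 = 1.799.
Power = Φ(1.799) = 0.964.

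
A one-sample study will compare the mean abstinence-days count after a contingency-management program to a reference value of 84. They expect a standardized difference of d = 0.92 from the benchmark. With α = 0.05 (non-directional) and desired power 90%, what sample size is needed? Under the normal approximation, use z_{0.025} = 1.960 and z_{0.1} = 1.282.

For a one-sample test: n = ((z_{α/2} + z_β) / d)².
z_{α/2} + z_β = 1.960 + 1.282 = 3.242.
n = (3.242 / 0.92)² = 3.524² = 12.42.
Round up.

n = 13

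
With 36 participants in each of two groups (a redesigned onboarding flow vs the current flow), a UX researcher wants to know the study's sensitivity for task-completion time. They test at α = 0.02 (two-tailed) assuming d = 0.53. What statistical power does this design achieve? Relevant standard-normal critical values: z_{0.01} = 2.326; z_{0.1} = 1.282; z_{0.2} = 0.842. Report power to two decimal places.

For two equal groups, power = Φ(d·√(n/2) − z_{α/2}).
d·√(n/2) = 0.53 × √(36/2) = 0.53 × 4.243 = 2.249.
z_β = 2.249 − 2.326 = -0.077.
Power = Φ(-0.077) = 0.469.

power ≈ 0.47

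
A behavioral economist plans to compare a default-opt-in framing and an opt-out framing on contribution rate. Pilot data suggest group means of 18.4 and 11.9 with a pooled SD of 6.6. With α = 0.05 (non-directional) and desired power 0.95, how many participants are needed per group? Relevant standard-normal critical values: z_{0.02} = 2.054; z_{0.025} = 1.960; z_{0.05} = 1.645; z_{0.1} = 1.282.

Cohen's d = |M₁ − M₂| / SD_pooled = |18.4 − 11.9| / 6.6 = 6.5 / 6.6 = 0.985.
For two independent groups with equal n: n = 2·((z_{α/2} + z_β) / d)².
z_{α/2} + z_β = 1.960 + 1.645 = 3.605.
n = 2 × (3.605 / 0.985)² = 2 × 3.660² = 2 × 13.39 = 26.8.
Round up to the next whole participant.

n = 27 per group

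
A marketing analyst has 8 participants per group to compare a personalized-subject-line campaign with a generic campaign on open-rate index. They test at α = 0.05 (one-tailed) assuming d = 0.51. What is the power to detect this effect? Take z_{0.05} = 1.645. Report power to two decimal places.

power ≈ 0.27

For two equal groups, power = Φ(d·√(n/2) − z_{α}).
d·√(n/2) = 0.51 × √(8/2) = 0.51 × 2.000 = 1.020.
z_β = 1.020 − 1.645 = -0.625.
Power = Φ(-0.625) = 0.266.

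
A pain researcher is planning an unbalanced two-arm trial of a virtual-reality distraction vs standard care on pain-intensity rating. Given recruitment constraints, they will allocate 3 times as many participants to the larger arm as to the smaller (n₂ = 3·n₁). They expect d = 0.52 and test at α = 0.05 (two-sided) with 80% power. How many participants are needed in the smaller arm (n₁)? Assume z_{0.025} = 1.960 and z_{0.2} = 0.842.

With allocation ratio k = n₂/n₁ = 3, Var(x̄₁−x̄₂) = σ²(1/n₁ + 1/(k·n₁)) = σ²·(k+1)/(k·n₁).
So n₁ = (1 + 1/k)·((z_{α/2} + z_β)/d)² = 1.333 × (2.802/0.52)².
n₁ = 1.333 × 29.04 = 38.7.
Round up: n₁ = 39, giving n₂ = 3 × 39 = 117.

n₁ = 39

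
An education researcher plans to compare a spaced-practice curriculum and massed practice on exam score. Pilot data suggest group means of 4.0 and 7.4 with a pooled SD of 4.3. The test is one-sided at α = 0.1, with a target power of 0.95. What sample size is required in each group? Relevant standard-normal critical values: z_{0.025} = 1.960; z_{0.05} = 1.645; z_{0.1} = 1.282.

n = 28 per group

Cohen's d = |M₁ − M₂| / SD_pooled = |4.0 − 7.4| / 4.3 = 3.4 / 4.3 = 0.791.
For two independent groups with equal n: n = 2·((z_{α} + z_β) / d)².
z_{α} + z_β = 1.282 + 1.645 = 2.927.
n = 2 × (2.927 / 0.791)² = 2 × 3.700² = 2 × 13.69 = 27.4.
Round up to the next whole participant.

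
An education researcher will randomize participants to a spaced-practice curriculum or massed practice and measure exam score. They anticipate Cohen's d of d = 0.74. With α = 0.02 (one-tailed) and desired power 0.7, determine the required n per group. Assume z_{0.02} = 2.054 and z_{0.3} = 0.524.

For two independent groups with equal n: n = 2·((z_{α} + z_β) / d)².
z_{α} + z_β = 2.054 + 0.524 = 2.578.
n = 2 × (2.578 / 0.74)² = 2 × 3.484² = 2 × 12.14 = 24.3.
Round up to the next whole participant.

n = 25 per group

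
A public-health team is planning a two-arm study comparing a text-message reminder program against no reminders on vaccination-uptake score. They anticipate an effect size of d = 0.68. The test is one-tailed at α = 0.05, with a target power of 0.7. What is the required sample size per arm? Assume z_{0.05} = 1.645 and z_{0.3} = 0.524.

n = 21 per group

For two independent groups with equal n: n = 2·((z_{α} + z_β) / d)².
z_{α} + z_β = 1.645 + 0.524 = 2.169.
n = 2 × (2.169 / 0.68)² = 2 × 3.190² = 2 × 10.17 = 20.3.
Round up to the next whole participant.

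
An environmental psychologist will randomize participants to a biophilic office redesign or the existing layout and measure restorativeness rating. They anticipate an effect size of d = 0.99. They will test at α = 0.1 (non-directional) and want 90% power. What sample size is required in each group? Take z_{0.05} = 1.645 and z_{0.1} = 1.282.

n = 18 per group

For two independent groups with equal n: n = 2·((z_{α/2} + z_β) / d)².
z_{α/2} + z_β = 1.645 + 1.282 = 2.927.
n = 2 × (2.927 / 0.99)² = 2 × 2.957² = 2 × 8.74 = 17.5.
Round up to the next whole participant.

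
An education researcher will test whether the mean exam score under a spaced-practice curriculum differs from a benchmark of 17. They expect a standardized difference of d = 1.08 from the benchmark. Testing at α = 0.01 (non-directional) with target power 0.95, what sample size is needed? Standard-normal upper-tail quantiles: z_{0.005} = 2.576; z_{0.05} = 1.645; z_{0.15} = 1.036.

n = 16

For a one-sample test: n = ((z_{α/2} + z_β) / d)².
z_{α/2} + z_β = 2.576 + 1.645 = 4.221.
n = (4.221 / 1.08)² = 3.908² = 15.28.
Round up.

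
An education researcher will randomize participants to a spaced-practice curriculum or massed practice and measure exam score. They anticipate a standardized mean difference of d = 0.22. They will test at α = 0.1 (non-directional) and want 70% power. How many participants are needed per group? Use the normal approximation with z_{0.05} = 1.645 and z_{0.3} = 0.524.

n = 195 per group

For two independent groups with equal n: n = 2·((z_{α/2} + z_β) / d)².
z_{α/2} + z_β = 1.645 + 0.524 = 2.169.
n = 2 × (2.169 / 0.22)² = 2 × 9.859² = 2 × 97.20 = 194.4.
Round up to the next whole participant.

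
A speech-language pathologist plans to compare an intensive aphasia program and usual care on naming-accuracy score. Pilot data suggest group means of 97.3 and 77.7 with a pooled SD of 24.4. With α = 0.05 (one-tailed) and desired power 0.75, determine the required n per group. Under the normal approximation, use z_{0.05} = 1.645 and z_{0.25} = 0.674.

n = 17 per group

Cohen's d = |M₁ − M₂| / SD_pooled = |97.3 − 77.7| / 24.4 = 19.6 / 24.4 = 0.803.
For two independent groups with equal n: n = 2·((z_{α} + z_β) / d)².
z_{α} + z_β = 1.645 + 0.674 = 2.319.
n = 2 × (2.319 / 0.803)² = 2 × 2.888² = 2 × 8.34 = 16.7.
Round up to the next whole participant.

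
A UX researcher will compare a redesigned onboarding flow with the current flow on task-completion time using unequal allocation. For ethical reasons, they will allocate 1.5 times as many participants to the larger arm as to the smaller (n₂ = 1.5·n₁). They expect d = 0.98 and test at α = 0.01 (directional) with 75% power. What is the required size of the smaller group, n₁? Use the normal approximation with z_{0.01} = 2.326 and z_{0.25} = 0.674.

With allocation ratio k = n₂/n₁ = 1.5, Var(x̄₁−x̄₂) = σ²(1/n₁ + 1/(k·n₁)) = σ²·(k+1)/(k·n₁).
So n₁ = (1 + 1/k)·((z_{α} + z_β)/d)² = 1.667 × (3.000/0.98)².
n₁ = 1.667 × 9.37 = 15.6.
Round up: n₁ = 16, giving n₂ = 1.5 × 16 = 24.

n₁ = 16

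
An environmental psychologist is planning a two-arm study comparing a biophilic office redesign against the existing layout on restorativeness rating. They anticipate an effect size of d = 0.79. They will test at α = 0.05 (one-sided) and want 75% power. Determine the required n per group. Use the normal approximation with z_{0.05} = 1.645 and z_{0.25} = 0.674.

For two independent groups with equal n: n = 2·((z_{α} + z_β) / d)².
z_{α} + z_β = 1.645 + 0.674 = 2.319.
n = 2 × (2.319 / 0.79)² = 2 × 2.935² = 2 × 8.62 = 17.2.
Round up to the next whole participant.

n = 18 per group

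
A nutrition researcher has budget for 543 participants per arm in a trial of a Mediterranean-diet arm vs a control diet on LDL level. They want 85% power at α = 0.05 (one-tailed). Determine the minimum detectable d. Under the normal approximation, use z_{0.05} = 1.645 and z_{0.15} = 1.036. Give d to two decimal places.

For two independent groups of n = 543 each: d_min = (z_{α} + z_β)·√(2/n).
z-sum = 1.645 + 1.036 = 2.681.
d_min = 2.681 × √(2/543) = 2.681 × 0.0607 = 0.163.

d_min ≈ 0.16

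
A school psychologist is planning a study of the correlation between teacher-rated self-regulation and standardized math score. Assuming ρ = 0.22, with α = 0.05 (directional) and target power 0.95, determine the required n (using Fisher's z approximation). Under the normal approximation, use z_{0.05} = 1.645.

n = 220

Fisher's z: C = ½·ln((1+r)/(1−r)) = ½·ln(1.5641) = 0.2237.
n = ((z_{α} + z_β)/C)² + 3.
(1.645 + 1.645) / 0.2237 = 3.290 / 0.2237 = 14.707.
n = 14.707² + 3 = 216.30 + 3 = 219.3.
Round up.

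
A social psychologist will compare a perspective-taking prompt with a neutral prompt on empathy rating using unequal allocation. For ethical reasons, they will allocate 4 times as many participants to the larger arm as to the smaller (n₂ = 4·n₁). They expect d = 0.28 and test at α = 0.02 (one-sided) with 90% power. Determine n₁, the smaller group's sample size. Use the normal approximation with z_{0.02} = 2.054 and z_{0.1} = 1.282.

n₁ = 178

With allocation ratio k = n₂/n₁ = 4, Var(x̄₁−x̄₂) = σ²(1/n₁ + 1/(k·n₁)) = σ²·(k+1)/(k·n₁).
So n₁ = (1 + 1/k)·((z_{α} + z_β)/d)² = 1.250 × (3.336/0.28)².
n₁ = 1.250 × 141.95 = 177.4.
Round up: n₁ = 178, giving n₂ = 4 × 178 = 712.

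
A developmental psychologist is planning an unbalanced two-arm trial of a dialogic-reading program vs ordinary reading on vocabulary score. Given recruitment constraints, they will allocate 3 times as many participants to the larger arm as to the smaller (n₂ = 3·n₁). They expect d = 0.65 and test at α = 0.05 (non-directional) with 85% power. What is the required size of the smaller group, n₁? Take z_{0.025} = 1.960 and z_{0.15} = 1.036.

n₁ = 29

With allocation ratio k = n₂/n₁ = 3, Var(x̄₁−x̄₂) = σ²(1/n₁ + 1/(k·n₁)) = σ²·(k+1)/(k·n₁).
So n₁ = (1 + 1/k)·((z_{α/2} + z_β)/d)² = 1.333 × (2.996/0.65)².
n₁ = 1.333 × 21.25 = 28.3.
Round up: n₁ = 29, giving n₂ = 3 × 29 = 87.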